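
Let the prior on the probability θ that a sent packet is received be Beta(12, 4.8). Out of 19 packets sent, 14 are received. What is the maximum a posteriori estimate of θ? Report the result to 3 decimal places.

θ̂_MAP = 0.740

Prior: Beta(12, 4.8).
Data: 14 successes in 19 trials. The binomial likelihood contributes θ^14(1−θ)^5, so the posterior is Beta(12+14, 4.8+5) = Beta(26, 9.8).
For Beta(a, b) with a, b > 1 the mode is (a−1)/(a+b−2) = 25/33.8 ≈ 0.740.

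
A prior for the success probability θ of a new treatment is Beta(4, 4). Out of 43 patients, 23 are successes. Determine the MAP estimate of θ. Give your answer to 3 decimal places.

Prior: Beta(4, 4).
Data: 23 successes in 43 trials. The binomial likelihood contributes θ^23(1−θ)^20, so the posterior is Beta(4+23, 4+20) = Beta(27, 24).
For Beta(a, b) with a, b > 1 the mode is (a−1)/(a+b−2) = 26/49 ≈ 0.531.

θ̂_MAP = 0.531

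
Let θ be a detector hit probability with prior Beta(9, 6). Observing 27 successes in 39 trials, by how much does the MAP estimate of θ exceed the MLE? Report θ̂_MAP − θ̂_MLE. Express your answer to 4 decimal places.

MAP − MLE = -0.0192

Posterior is Beta(36, 18); MAP = (36−1)/(54−2) = 35/52 ≈ 0.67308.
MLE ignores the prior: θ̂_MLE = k/n = 27/39 ≈ 0.69231.
Difference = 35/52 − 27/39 = -1/52 ≈ -0.0192.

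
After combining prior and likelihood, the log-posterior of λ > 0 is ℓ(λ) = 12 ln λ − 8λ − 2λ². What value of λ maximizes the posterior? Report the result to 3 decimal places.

ℓ'(λ) = 12/λ − 8 − 4λ. Setting this to zero and multiplying by λ: 4λ² + 8λ − 12 = 0.
λ = (−8 + √(8² + 4·4·12)) / (2·4) = (−8 + √256) / 8 = (−8 + 16)/8 = 1.
ℓ''(λ) = −12/λ² − 4 < 0, confirming a maximum.

λ̂_MAP = 1.000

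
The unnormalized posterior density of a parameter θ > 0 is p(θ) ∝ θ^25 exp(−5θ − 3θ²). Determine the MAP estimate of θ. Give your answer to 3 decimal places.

θ̂_MAP = 1.667

ℓ'(θ) = 25/θ − 5 − 6θ. Setting this to zero and multiplying by θ: 6θ² + 5θ − 25 = 0.
θ = (−5 + √(5² + 4·6·25)) / (2·6) = (−5 + √625) / 12 = (−5 + 25)/12 = 5/3.
ℓ''(θ) = −25/θ² − 6 < 0, confirming a maximum.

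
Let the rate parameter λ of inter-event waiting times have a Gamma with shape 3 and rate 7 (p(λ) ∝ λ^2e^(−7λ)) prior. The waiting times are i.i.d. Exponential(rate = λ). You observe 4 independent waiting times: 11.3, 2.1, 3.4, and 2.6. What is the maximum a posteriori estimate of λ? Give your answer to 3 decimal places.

The Exponential(rate=λ) likelihood is ∝ λ^n e^(−λΣtᵢ). Here n = 4 and Σtᵢ = 11.3 + 2.1 + 3.4 + 2.6 = 19.4.
Posterior ∝ λ^2e^(−7λ) · λ^4e^(−19.4λ) = λ^6e^(−26.4λ), i.e. Gamma(7, 26.4).
Mode = (a−1)/b = 6/26.4 ≈ 0.227.

λ̂_MAP = 0.227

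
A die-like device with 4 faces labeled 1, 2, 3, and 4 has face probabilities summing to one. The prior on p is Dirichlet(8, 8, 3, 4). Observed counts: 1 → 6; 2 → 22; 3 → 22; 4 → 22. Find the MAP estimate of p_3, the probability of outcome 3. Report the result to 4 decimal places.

The posterior is Dirichlet(αᵢ + nᵢ) = Dirichlet(14, 30, 25, 26).
For a Dirichlet(a₁,…,a_K) with all aᵢ > 1, the mode has j-th component (aⱼ − 1)/(Σaᵢ − K).
Here Σaᵢ = 95 and K = 4, so p_3 = (25 − 1)/(95 − 4) = 24/91 ≈ 0.2637.

MAP estimate: 0.2637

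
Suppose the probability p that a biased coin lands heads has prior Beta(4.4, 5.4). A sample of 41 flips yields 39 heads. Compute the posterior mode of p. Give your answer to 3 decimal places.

p̂_MAP = 0.869

Prior: Beta(4.4, 5.4).
Data: 39 successes in 41 trials. The binomial likelihood contributes p^39(1−p)^2, so the posterior is Beta(4.4+39, 5.4+2) = Beta(43.4, 7.4).
For Beta(a, b) with a, b > 1 the mode is (a−1)/(a+b−2) = 42.4/48.8 ≈ 0.869.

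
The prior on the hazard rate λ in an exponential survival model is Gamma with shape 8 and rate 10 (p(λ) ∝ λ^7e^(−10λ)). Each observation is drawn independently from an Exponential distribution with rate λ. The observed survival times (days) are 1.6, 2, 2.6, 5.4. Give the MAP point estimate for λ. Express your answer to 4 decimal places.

λ̂_MAP = 0.5093

The Exponential(rate=λ) likelihood is ∝ λ^n e^(−λΣtᵢ). Here n = 4 and Σtᵢ = 1.6 + 2 + 2.6 + 5.4 = 11.6.
Posterior ∝ λ^7e^(−10λ) · λ^4e^(−11.6λ) = λ^11e^(−21.6λ), i.e. Gamma(12, 21.6).
Mode = (a−1)/b = 11/21.6 ≈ 0.5093.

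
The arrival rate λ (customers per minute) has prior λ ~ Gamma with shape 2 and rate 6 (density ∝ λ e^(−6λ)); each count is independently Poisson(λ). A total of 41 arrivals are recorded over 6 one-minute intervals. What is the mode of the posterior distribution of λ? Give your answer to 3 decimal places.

Σxᵢ = 41, n = 6.
Posterior ∝ λe^(−6λ) · λ^41e^(−6λ) = λ^42e^(−12λ), i.e. Gamma(shape=43, rate=12).
The mode of a Gamma(a, b) with a ≥ 1 (shape–rate) is (a−1)/b = 42/12 ≈ 3.500.

λ̂_MAP = 3.500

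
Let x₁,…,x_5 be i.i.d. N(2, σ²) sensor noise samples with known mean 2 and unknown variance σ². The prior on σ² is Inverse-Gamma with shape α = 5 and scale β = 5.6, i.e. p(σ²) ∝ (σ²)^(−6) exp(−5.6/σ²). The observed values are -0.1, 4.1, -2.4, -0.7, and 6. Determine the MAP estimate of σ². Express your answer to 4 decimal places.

σ̂²_MAP = 3.6865

Sum of squared deviations about the known mean: SS = (-0.1−2)² + (4.1−2)² + (-2.4−2)² + (-0.7−2)² + (6−2)² = 51.47.
The Normal likelihood contributes (σ²)^(−n/2) exp(−SS/(2σ²)), so the posterior is Inverse-Gamma(α + n/2, β + SS/2) = Inverse-Gamma(7.5, 31.335).
The mode of Inverse-Gamma(a, b) is b/(a+1) = 31.335/8.5 ≈ 3.6865.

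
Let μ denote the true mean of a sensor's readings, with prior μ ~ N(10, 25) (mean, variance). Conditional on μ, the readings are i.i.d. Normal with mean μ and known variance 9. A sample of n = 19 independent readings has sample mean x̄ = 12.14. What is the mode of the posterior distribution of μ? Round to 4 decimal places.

μ̂_MAP = 12.1002

n = 19, x̄ = 12.14.
For a Normal prior and Normal likelihood with known variance, the posterior is Normal; its mode equals its mean, the precision-weighted average.
Prior precision 1/σ₀² = 1/25 = 0.04; data precision n/σ² = 19/9.
μ̂ = (0.04·10 + (19/9)·12.14) / (0.04 + 19/9) = (11713/450)/(484/225) = 11713/968 ≈ 12.1002.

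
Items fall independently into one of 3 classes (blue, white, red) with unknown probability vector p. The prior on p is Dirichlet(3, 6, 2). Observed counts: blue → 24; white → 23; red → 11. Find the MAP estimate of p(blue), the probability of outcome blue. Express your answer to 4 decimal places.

MAP estimate of p(blue) = 0.3939

The posterior is Dirichlet(αᵢ + nᵢ) = Dirichlet(27, 29, 13).
For a Dirichlet(a₁,…,a_K) with all aᵢ > 1, the mode has j-th component (aⱼ − 1)/(Σaᵢ − K).
Here Σaᵢ = 69 and K = 3, so p(blue) = (27 − 1)/(69 − 3) = 26/66 ≈ 0.3939.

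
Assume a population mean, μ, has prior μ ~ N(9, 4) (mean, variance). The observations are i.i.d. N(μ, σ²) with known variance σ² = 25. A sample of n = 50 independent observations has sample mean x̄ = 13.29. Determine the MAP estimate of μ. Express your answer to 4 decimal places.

μ̂_MAP = 12.8133

n = 50, x̄ = 13.29.
For a Normal prior and Normal likelihood with known variance, the posterior is Normal; its mode equals its mean, the precision-weighted average.
Prior precision 1/σ₀² = 1/4 = 0.25; data precision n/σ² = 50/25 = 2.
μ̂ = (0.25·9 + 2·13.29) / (0.25 + 2) = 28.83/2.25 = 961/75 ≈ 12.8133.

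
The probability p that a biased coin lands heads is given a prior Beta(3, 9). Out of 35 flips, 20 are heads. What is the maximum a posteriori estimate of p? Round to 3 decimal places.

p̂_MAP = 0.489

Prior: Beta(3, 9).
Data: 20 successes in 35 trials. The binomial likelihood contributes p^20(1−p)^15, so the posterior is Beta(3+20, 9+15) = Beta(23, 24).
For Beta(a, b) with a, b > 1 the mode is (a−1)/(a+b−2) = 22/45 ≈ 0.489.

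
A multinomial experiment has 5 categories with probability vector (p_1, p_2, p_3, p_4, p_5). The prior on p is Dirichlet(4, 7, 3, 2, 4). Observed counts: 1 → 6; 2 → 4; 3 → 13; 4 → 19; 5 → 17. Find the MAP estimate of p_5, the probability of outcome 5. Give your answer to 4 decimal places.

MAP estimate: 0.2703

The posterior is Dirichlet(αᵢ + nᵢ) = Dirichlet(10, 11, 16, 21, 21).
For a Dirichlet(a₁,…,a_K) with all aᵢ > 1, the mode has j-th component (aⱼ − 1)/(Σaᵢ − K).
Here Σaᵢ = 79 and K = 5, so p_5 = (21 − 1)/(79 − 5) = 20/74 ≈ 0.2703.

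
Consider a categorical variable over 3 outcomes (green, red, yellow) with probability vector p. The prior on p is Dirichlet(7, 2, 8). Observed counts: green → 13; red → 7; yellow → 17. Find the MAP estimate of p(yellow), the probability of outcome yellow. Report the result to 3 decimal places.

The posterior is Dirichlet(αᵢ + nᵢ) = Dirichlet(20, 9, 25).
For a Dirichlet(a₁,…,a_K) with all aᵢ > 1, the mode has j-th component (aⱼ − 1)/(Σaᵢ − K).
Here Σaᵢ = 54 and K = 3, so p(yellow) = (25 − 1)/(54 − 3) = 24/51 ≈ 0.471.

MAP estimate of p(yellow) = 0.471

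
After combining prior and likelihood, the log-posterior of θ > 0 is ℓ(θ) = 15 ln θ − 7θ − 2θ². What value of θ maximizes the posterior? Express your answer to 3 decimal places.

θ̂_MAP = 1.250

ℓ'(θ) = 15/θ − 7 − 4θ. Setting this to zero and multiplying by θ: 4θ² + 7θ − 15 = 0.
θ = (−7 + √(7² + 4·4·15)) / (2·4) = (−7 + √289) / 8 = (−7 + 17)/8 = 5/4.
ℓ''(θ) = −15/θ² − 4 < 0, confirming a maximum.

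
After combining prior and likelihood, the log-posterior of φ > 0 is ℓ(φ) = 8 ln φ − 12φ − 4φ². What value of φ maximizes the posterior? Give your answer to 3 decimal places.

ℓ'(φ) = 8/φ − 12 − 8φ. Setting this to zero and multiplying by φ: 8φ² + 12φ − 8 = 0.
φ = (−12 + √(12² + 4·8·8)) / (2·8) = (−12 + √400) / 16 = (−12 + 20)/16 = 1/2.
ℓ''(φ) = −8/φ² − 8 < 0, confirming a maximum.

φ̂_MAP = 0.500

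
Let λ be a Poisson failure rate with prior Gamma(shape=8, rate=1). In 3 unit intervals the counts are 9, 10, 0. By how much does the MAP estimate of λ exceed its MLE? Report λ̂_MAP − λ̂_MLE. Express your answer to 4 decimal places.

Σxᵢ = 19. Posterior is Gamma(27, 4); MAP = (27−1)/4 = 26/4 ≈ 6.50000.
MLE = x̄ = 19/3 ≈ 6.33333.
Difference = 26/4 − 19/3 = 1/6 ≈ 0.1667.

MAP − MLE = 0.1667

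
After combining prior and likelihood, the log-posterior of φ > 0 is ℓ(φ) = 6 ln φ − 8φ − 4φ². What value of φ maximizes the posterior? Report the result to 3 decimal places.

ℓ'(φ) = 6/φ − 8 − 8φ. Setting this to zero and multiplying by φ: 8φ² + 8φ − 6 = 0.
φ = (−8 + √(8² + 4·8·6)) / (2·8) = (−8 + √256) / 16 = (−8 + 16)/16 = 1/2.
ℓ''(φ) = −6/φ² − 8 < 0, confirming a maximum.

φ̂_MAP = 0.500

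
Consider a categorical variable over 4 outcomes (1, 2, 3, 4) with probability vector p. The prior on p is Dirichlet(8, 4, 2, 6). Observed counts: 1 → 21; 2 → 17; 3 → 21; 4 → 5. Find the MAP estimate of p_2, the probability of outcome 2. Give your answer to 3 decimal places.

The posterior is Dirichlet(αᵢ + nᵢ) = Dirichlet(29, 21, 23, 11).
For a Dirichlet(a₁,…,a_K) with all aᵢ > 1, the mode has j-th component (aⱼ − 1)/(Σaᵢ − K).
Here Σaᵢ = 84 and K = 4, so p_2 = (21 − 1)/(84 − 4) = 20/80 ≈ 0.250.

MAP estimate: 0.250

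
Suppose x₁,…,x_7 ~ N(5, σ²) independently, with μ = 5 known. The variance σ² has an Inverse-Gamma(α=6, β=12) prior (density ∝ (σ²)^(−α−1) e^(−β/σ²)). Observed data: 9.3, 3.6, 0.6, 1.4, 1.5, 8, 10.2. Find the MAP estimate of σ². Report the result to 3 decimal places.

σ̂²_MAP = 5.955

Sum of squared deviations about the known mean: SS = (9.3−5)² + (3.6−5)² + (0.6−5)² + (1.4−5)² + (1.5−5)² + (8−5)² + (10.2−5)² = 101.06.
The Normal likelihood contributes (σ²)^(−n/2) exp(−SS/(2σ²)), so the posterior is Inverse-Gamma(α + n/2, β + SS/2) = Inverse-Gamma(9.5, 62.53).
The mode of Inverse-Gamma(a, b) is b/(a+1) = 62.53/10.5 ≈ 5.955.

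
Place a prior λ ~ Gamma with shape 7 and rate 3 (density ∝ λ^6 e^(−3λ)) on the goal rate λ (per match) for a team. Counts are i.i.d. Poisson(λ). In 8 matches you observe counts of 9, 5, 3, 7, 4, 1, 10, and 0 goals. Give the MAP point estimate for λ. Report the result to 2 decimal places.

Σxᵢ = 9+5+3+7+4+1+10+0 = 39, with n = 8.
Posterior ∝ λ^6e^(−3λ) · λ^39e^(−8λ) = λ^45e^(−11λ), i.e. Gamma(shape=46, rate=11).
The mode of a Gamma(a, b) with a ≥ 1 (shape–rate) is (a−1)/b = 45/11 ≈ 4.09.

λ̂_MAP = 4.09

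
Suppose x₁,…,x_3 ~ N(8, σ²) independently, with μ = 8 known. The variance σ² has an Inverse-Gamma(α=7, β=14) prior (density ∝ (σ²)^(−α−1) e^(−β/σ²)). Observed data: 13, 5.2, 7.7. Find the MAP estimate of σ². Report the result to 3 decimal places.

Sum of squared deviations about the known mean: SS = (13−8)² + (5.2−8)² + (7.7−8)² = 32.93.
The Normal likelihood contributes (σ²)^(−n/2) exp(−SS/(2σ²)), so the posterior is Inverse-Gamma(α + n/2, β + SS/2) = Inverse-Gamma(8.5, 30.465).
The mode of Inverse-Gamma(a, b) is b/(a+1) = 30.465/9.5 ≈ 3.207.

σ̂²_MAP = 3.207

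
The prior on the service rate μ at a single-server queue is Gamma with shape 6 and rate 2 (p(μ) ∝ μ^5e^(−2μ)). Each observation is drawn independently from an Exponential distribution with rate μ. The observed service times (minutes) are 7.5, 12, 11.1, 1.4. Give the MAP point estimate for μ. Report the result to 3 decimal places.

μ̂_MAP = 0.265

The Exponential(rate=μ) likelihood is ∝ μ^n e^(−μΣtᵢ). Here n = 4 and Σtᵢ = 7.5 + 12 + 11.1 + 1.4 = 32.
Posterior ∝ μ^5e^(−2μ) · μ^4e^(−32μ) = μ^9e^(−34μ), i.e. Gamma(10, 34).
Mode = (a−1)/b = 9/34 ≈ 0.265.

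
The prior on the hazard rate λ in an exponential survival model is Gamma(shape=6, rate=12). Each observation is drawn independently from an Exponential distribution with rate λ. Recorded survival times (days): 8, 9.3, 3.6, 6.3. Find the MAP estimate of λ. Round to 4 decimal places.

The Exponential(rate=λ) likelihood is ∝ λ^n e^(−λΣtᵢ). Here n = 4 and Σtᵢ = 8 + 9.3 + 3.6 + 6.3 = 27.2.
Posterior ∝ λ^5e^(−12λ) · λ^4e^(−27.2λ) = λ^9e^(−39.2λ), i.e. Gamma(10, 39.2).
Mode = (a−1)/b = 9/39.2 ≈ 0.2296.

λ̂_MAP = 0.2296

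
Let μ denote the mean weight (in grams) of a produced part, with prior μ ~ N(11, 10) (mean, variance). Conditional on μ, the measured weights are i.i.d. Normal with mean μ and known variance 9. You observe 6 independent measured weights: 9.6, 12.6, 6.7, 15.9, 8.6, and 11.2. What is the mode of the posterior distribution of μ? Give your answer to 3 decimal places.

n = 6; x̄ = (9.6 + 12.6 + 6.7 + 15.9 + 8.6 + 11.2)/6 = 64.6/6 = 323/30 ≈ 10.7667.
For a Normal prior and Normal likelihood with known variance, the posterior is Normal; its mode equals its mean, the precision-weighted average.
Prior precision 1/σ₀² = 1/10 = 0.1; data precision n/σ² = 6/9 = 2/3.
μ̂ = (0.1·11 + (2/3)·(323/30)) / (0.1 + 2/3) = (149/18)/(23/30) = 745/69 ≈ 10.797.

μ̂_MAP = 10.797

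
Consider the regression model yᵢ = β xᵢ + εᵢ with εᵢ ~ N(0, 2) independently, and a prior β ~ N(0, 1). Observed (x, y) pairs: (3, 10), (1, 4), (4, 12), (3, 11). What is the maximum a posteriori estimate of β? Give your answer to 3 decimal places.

log p(β | y) = −Σ(yᵢ − βxᵢ)²/(2·2) − β²/(2·1) + const.
Setting the derivative to zero: Σxᵢ(yᵢ − βxᵢ)/2 − β/1 = 0, so β = Σxᵢyᵢ / (Σxᵢ² + σ²/τ²).
Σxᵢyᵢ = 3·10 + 1·4 + 4·12 + 3·11 = 115; Σxᵢ² = 35; σ²/τ² = 2.
β̂_MAP = 115 / (35 + 2) = 115/37 ≈ 3.108.

β̂_MAP = 3.108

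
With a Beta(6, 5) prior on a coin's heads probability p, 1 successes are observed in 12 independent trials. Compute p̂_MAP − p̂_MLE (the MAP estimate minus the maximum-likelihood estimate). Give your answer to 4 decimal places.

Posterior is Beta(7, 16); MAP = (7−1)/(23−2) = 6/21 ≈ 0.28571.
MLE ignores the prior: p̂_MLE = k/n = 1/12 ≈ 0.08333.
Difference = 6/21 − 1/12 = 17/84 ≈ 0.2024.

MAP − MLE = 0.2024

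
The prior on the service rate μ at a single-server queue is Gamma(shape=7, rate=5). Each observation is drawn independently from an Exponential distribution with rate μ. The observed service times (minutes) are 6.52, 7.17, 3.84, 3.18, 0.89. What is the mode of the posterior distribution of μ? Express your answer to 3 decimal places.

The Exponential(rate=μ) likelihood is ∝ μ^n e^(−μΣtᵢ). Here n = 5 and Σtᵢ = 6.52 + 7.17 + 3.84 + 3.18 + 0.89 = 21.60.
Posterior ∝ μ^6e^(−5μ) · μ^5e^(−21.60μ) = μ^11e^(−26.60μ), i.e. Gamma(12, 26.60).
Mode = (a−1)/b = 11/26.60 ≈ 0.414.

μ̂_MAP = 0.414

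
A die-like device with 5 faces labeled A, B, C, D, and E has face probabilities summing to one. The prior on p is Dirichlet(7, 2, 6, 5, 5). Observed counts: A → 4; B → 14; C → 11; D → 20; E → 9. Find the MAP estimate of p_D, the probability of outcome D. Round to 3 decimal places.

The posterior is Dirichlet(αᵢ + nᵢ) = Dirichlet(11, 16, 17, 25, 14).
For a Dirichlet(a₁,…,a_K) with all aᵢ > 1, the mode has j-th component (aⱼ − 1)/(Σaᵢ − K).
Here Σaᵢ = 83 and K = 5, so p_D = (25 − 1)/(83 − 5) = 24/78 ≈ 0.308.

MAP estimate of p_D = 0.308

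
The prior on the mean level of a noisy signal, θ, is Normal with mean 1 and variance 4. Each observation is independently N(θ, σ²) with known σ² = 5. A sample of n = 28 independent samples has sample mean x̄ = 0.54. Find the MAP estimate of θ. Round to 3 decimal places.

n = 28, x̄ = 0.54.
For a Normal prior and Normal likelihood with known variance, the posterior is Normal; its mode equals its mean, the precision-weighted average.
Prior precision 1/σ₀² = 1/4 = 0.25; data precision n/σ² = 28/5 = 5.6.
θ̂ = (0.25·1 + 5.6·0.54) / (0.25 + 5.6) = 3.274/5.85 = 1637/2925 ≈ 0.560.

θ̂_MAP = 0.560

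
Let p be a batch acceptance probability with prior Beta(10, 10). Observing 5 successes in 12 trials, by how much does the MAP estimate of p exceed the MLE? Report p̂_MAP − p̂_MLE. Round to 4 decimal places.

MAP − MLE = 0.0500

Posterior is Beta(15, 17); MAP = (15−1)/(32−2) = 14/30 ≈ 0.46667.
MLE ignores the prior: p̂_MLE = k/n = 5/12 ≈ 0.41667.
Difference = 14/30 − 5/12 = 1/20 ≈ 0.0500.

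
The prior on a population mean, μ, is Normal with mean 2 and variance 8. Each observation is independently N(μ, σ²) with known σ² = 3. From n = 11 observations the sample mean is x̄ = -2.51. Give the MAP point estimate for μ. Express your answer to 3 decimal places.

μ̂_MAP = -2.361

n = 11, x̄ = -2.51.
For a Normal prior and Normal likelihood with known variance, the posterior is Normal; its mode equals its mean, the precision-weighted average.
Prior precision 1/σ₀² = 1/8 = 0.125; data precision n/σ² = 11/3.
μ̂ = (0.125·2 + (11/3)·(-2.51)) / (0.125 + 11/3) = (-1343/150)/(91/24) = -5372/2275 ≈ -2.361.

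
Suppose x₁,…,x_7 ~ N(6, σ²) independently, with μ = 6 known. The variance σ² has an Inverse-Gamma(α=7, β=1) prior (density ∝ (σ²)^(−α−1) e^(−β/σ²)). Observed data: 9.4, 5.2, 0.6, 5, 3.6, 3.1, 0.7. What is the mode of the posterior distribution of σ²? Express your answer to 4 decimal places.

Sum of squared deviations about the known mean: SS = (9.4−6)² + (5.2−6)² + (0.6−6)² + (5−6)² + (3.6−6)² + (3.1−6)² + (0.7−6)² = 84.62.
The Normal likelihood contributes (σ²)^(−n/2) exp(−SS/(2σ²)), so the posterior is Inverse-Gamma(α + n/2, β + SS/2) = Inverse-Gamma(10.5, 43.31).
The mode of Inverse-Gamma(a, b) is b/(a+1) = 43.31/11.5 ≈ 3.7661.

σ̂²_MAP = 3.7661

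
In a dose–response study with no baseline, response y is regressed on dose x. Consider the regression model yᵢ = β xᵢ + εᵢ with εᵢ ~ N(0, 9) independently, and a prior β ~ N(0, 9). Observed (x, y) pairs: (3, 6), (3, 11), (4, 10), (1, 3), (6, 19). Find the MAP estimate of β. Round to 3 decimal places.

log p(β | y) = −Σ(yᵢ − βxᵢ)²/(2·9) − β²/(2·9) + const.
Setting the derivative to zero: Σxᵢ(yᵢ − βxᵢ)/9 − β/9 = 0, so β = Σxᵢyᵢ / (Σxᵢ² + σ²/τ²).
Σxᵢyᵢ = 3·6 + 3·11 + 4·10 + 1·3 + 6·19 = 208; Σxᵢ² = 71; σ²/τ² = 1.
β̂_MAP = 208 / (71 + 1) = 208/72 ≈ 2.889.

β̂_MAP = 2.889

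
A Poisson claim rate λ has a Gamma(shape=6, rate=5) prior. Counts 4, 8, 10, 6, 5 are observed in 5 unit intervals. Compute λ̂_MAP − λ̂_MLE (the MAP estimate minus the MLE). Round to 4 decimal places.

MAP − MLE = -2.8000

Σxᵢ = 33. Posterior is Gamma(39, 10); MAP = (39−1)/10 = 38/10 ≈ 3.80000.
MLE = x̄ = 33/5 ≈ 6.60000.
Difference = 38/10 − 33/5 = -14/5 ≈ -2.8000.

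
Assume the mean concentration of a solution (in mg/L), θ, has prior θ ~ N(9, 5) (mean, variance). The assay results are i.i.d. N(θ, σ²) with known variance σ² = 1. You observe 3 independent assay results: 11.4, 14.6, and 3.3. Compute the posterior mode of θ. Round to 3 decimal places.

θ̂_MAP = 9.719

n = 3; x̄ = (11.4 + 14.6 + 3.3)/3 = 29.3/3 = 293/30 ≈ 9.7667.
For a Normal prior and Normal likelihood with known variance, the posterior is Normal; its mode equals its mean, the precision-weighted average.
Prior precision 1/σ₀² = 1/5 = 0.2; data precision n/σ² = 3/1 = 3.
θ̂ = (0.2·9 + 3·(293/30)) / (0.2 + 3) = 31.1/3.2 = 9.71875 ≈ 9.719.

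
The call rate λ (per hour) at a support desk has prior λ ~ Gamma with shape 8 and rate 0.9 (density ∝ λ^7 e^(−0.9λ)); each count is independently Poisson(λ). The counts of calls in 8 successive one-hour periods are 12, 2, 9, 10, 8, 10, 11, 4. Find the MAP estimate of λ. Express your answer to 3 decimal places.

λ̂_MAP = 8.202

Σxᵢ = 12+2+9+10+8+10+11+4 = 66, with n = 8.
Posterior ∝ λ^7e^(−0.9λ) · λ^66e^(−8λ) = λ^73e^(−8.9λ), i.e. Gamma(shape=74, rate=8.9).
The mode of a Gamma(a, b) with a ≥ 1 (shape–rate) is (a−1)/b = 73/8.9 ≈ 8.202.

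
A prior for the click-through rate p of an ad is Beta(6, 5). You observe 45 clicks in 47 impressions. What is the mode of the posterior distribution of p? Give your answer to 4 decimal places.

p̂_MAP = 0.8929

Prior: Beta(6, 5).
Data: 45 successes in 47 trials. The binomial likelihood contributes p^45(1−p)^2, so the posterior is Beta(6+45, 5+2) = Beta(51, 7).
For Beta(a, b) with a, b > 1 the mode is (a−1)/(a+b−2) = 50/56 ≈ 0.8929.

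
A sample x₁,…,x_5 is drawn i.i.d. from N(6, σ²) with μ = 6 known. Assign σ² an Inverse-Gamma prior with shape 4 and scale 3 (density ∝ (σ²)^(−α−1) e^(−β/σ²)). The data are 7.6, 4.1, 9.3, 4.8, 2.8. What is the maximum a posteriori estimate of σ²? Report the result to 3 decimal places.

σ̂²_MAP = 2.316

Sum of squared deviations about the known mean: SS = (7.6−6)² + (4.1−6)² + (9.3−6)² + (4.8−6)² + (2.8−6)² = 28.74.
The Normal likelihood contributes (σ²)^(−n/2) exp(−SS/(2σ²)), so the posterior is Inverse-Gamma(α + n/2, β + SS/2) = Inverse-Gamma(6.5, 17.37).
The mode of Inverse-Gamma(a, b) is b/(a+1) = 17.37/7.5 ≈ 2.316.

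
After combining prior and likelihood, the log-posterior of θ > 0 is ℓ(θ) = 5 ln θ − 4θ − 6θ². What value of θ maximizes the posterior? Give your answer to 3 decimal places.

θ̂_MAP = 0.500

ℓ'(θ) = 5/θ − 4 − 12θ. Setting this to zero and multiplying by θ: 12θ² + 4θ − 5 = 0.
θ = (−4 + √(4² + 4·12·5)) / (2·12) = (−4 + √256) / 24 = (−4 + 16)/24 = 1/2.
ℓ''(θ) = −5/θ² − 12 < 0, confirming a maximum.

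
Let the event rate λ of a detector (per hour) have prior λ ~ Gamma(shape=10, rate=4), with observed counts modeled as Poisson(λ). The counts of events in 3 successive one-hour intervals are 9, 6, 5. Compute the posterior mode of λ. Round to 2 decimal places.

λ̂_MAP = 4.14

Σxᵢ = 9+6+5 = 20, with n = 3.
Posterior ∝ λ^9e^(−4λ) · λ^20e^(−3λ) = λ^29e^(−7λ), i.e. Gamma(shape=30, rate=7).
The mode of a Gamma(a, b) with a ≥ 1 (shape–rate) is (a−1)/b = 29/7 ≈ 4.14.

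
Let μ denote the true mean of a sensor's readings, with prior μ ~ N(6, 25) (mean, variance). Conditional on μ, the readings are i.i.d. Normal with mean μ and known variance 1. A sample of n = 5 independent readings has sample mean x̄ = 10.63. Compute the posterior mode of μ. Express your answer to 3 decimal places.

μ̂_MAP = 10.593

n = 5, x̄ = 10.63.
For a Normal prior and Normal likelihood with known variance, the posterior is Normal; its mode equals its mean, the precision-weighted average.
Prior precision 1/σ₀² = 1/25 = 0.04; data precision n/σ² = 5/1 = 5.
μ̂ = (0.04·6 + 5·10.63) / (0.04 + 5) = 53.39/5.04 = 5339/504 ≈ 10.593.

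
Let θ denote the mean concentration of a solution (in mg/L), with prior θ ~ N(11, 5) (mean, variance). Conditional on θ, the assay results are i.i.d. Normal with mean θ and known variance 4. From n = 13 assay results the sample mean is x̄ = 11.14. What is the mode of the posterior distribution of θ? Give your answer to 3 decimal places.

n = 13, x̄ = 11.14.
For a Normal prior and Normal likelihood with known variance, the posterior is Normal; its mode equals its mean, the precision-weighted average.
Prior precision 1/σ₀² = 1/5 = 0.2; data precision n/σ² = 13/4 = 3.25.
θ̂ = (0.2·11 + 3.25·11.14) / (0.2 + 3.25) = 38.405/3.45 = 7681/690 ≈ 11.132.

θ̂_MAP = 11.132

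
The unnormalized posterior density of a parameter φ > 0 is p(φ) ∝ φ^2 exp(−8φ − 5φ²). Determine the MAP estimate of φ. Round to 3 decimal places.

ℓ'(φ) = 2/φ − 8 − 10φ. Setting this to zero and multiplying by φ: 10φ² + 8φ − 2 = 0.
φ = (−8 + √(8² + 4·10·2)) / (2·10) = (−8 + √144) / 20 = (−8 + 12)/20 = 1/5.
ℓ''(φ) = −2/φ² − 10 < 0, confirming a maximum.

φ̂_MAP = 0.200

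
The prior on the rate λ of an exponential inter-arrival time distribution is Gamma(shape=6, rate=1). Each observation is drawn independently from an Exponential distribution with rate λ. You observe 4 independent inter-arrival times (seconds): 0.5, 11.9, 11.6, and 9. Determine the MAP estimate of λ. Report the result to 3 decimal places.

λ̂_MAP = 0.265

The Exponential(rate=λ) likelihood is ∝ λ^n e^(−λΣtᵢ). Here n = 4 and Σtᵢ = 0.5 + 11.9 + 11.6 + 9 = 33.
Posterior ∝ λ^5e^(−1λ) · λ^4e^(−33λ) = λ^9e^(−34λ), i.e. Gamma(10, 34).
Mode = (a−1)/b = 9/34 ≈ 0.265.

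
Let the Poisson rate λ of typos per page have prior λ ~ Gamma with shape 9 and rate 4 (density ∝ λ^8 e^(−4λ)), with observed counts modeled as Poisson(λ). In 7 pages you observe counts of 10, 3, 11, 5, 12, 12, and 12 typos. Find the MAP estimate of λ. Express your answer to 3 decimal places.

λ̂_MAP = 6.636

Σxᵢ = 10+3+11+5+12+12+12 = 65, with n = 7.
Posterior ∝ λ^8e^(−4λ) · λ^65e^(−7λ) = λ^73e^(−11λ), i.e. Gamma(shape=74, rate=11).
The mode of a Gamma(a, b) with a ≥ 1 (shape–rate) is (a−1)/b = 73/11 ≈ 6.636.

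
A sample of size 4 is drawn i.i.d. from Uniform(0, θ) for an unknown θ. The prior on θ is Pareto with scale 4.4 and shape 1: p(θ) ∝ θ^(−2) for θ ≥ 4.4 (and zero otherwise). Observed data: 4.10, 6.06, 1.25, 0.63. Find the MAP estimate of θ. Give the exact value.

θ̂_MAP = 6.06

The Uniform(0, θ) likelihood is θ^(−n) for θ ≥ max(xᵢ), zero otherwise. Here max(xᵢ) = 6.06.
Posterior ∝ θ^(−2) · θ^(−4) = θ^(−6) on θ ≥ max(4.4, 6.06) = 6.06.
This density is strictly decreasing in θ, so the posterior mode lies at the lower boundary of the support.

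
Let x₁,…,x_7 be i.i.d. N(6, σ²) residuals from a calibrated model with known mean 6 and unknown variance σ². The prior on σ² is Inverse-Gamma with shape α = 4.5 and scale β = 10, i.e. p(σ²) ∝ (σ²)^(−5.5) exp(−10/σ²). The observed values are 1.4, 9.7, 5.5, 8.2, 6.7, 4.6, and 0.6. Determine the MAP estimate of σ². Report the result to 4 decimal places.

σ̂²_MAP = 5.0861

Sum of squared deviations about the known mean: SS = (1.4−6)² + (9.7−6)² + (5.5−6)² + (8.2−6)² + (6.7−6)² + (4.6−6)² + (0.6−6)² = 71.55.
The Normal likelihood contributes (σ²)^(−n/2) exp(−SS/(2σ²)), so the posterior is Inverse-Gamma(α + n/2, β + SS/2) = Inverse-Gamma(8, 45.775).
The mode of Inverse-Gamma(a, b) is b/(a+1) = 45.775/9 ≈ 5.0861.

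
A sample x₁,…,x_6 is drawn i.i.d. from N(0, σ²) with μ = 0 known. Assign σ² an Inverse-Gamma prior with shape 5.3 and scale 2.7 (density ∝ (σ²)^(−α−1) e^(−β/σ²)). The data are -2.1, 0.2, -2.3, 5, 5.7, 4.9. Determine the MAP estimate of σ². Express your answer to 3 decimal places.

σ̂²_MAP = 5.196

Sum of squared deviations about the known mean: SS = (-2.1−0)² + (0.2−0)² + (-2.3−0)² + (5−0)² + (5.7−0)² + (4.9−0)² = 91.24.
The Normal likelihood contributes (σ²)^(−n/2) exp(−SS/(2σ²)), so the posterior is Inverse-Gamma(α + n/2, β + SS/2) = Inverse-Gamma(8.3, 48.32).
The mode of Inverse-Gamma(a, b) is b/(a+1) = 48.32/9.3 ≈ 5.196.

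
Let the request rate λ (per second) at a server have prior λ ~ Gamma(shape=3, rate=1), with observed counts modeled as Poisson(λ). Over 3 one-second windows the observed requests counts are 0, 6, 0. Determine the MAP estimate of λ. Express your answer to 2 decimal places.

λ̂_MAP = 2.00

Σxᵢ = 0+6+0 = 6, with n = 3.
Posterior ∝ λ^2e^(−1λ) · λ^6e^(−3λ) = λ^8e^(−4λ), i.e. Gamma(shape=9, rate=4).
The mode of a Gamma(a, b) with a ≥ 1 (shape–rate) is (a−1)/b = 8/4 ≈ 2.00.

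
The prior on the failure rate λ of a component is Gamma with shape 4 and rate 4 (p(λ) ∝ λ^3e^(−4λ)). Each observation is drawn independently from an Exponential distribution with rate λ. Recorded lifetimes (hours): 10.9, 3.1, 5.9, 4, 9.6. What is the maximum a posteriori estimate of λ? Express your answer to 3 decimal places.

The Exponential(rate=λ) likelihood is ∝ λ^n e^(−λΣtᵢ). Here n = 5 and Σtᵢ = 10.9 + 3.1 + 5.9 + 4 + 9.6 = 33.5.
Posterior ∝ λ^3e^(−4λ) · λ^5e^(−33.5λ) = λ^8e^(−37.5λ), i.e. Gamma(9, 37.5).
Mode = (a−1)/b = 8/37.5 ≈ 0.213.

λ̂_MAP = 0.213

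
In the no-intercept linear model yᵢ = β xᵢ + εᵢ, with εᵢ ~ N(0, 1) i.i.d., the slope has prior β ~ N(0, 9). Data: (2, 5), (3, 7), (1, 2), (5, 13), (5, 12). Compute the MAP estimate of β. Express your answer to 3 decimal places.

β̂_MAP = 2.464

log p(β | y) = −Σ(yᵢ − βxᵢ)²/(2·1) − β²/(2·9) + const.
Setting the derivative to zero: Σxᵢ(yᵢ − βxᵢ)/1 − β/9 = 0, so β = Σxᵢyᵢ / (Σxᵢ² + σ²/τ²).
Σxᵢyᵢ = 2·5 + 3·7 + 1·2 + 5·13 + 5·12 = 158; Σxᵢ² = 64; σ²/τ² = 1/9.
β̂_MAP = 158 / (64 + 1/9) = 158/(577/9) = 1422/577 ≈ 2.464.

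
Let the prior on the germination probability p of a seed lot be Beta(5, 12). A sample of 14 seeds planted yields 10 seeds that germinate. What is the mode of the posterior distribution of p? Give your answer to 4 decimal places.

Prior: Beta(5, 12).
Data: 10 successes in 14 trials. The binomial likelihood contributes p^10(1−p)^4, so the posterior is Beta(5+10, 12+4) = Beta(15, 16).
For Beta(a, b) with a, b > 1 the mode is (a−1)/(a+b−2) = 14/29 ≈ 0.4828.

p̂_MAP = 0.4828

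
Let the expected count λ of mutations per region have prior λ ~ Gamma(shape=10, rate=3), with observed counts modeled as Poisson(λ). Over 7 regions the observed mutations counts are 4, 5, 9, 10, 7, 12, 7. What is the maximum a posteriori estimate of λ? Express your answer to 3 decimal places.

λ̂_MAP = 6.300

Σxᵢ = 4+5+9+10+7+12+7 = 54, with n = 7.
Posterior ∝ λ^9e^(−3λ) · λ^54e^(−7λ) = λ^63e^(−10λ), i.e. Gamma(shape=64, rate=10).
The mode of a Gamma(a, b) with a ≥ 1 (shape–rate) is (a−1)/b = 63/10 ≈ 6.300.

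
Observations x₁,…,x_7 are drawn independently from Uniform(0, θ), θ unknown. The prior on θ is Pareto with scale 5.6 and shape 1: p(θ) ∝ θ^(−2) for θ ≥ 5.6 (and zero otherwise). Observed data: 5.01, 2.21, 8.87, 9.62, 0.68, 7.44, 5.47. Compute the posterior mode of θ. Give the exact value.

θ̂_MAP = 9.62

The Uniform(0, θ) likelihood is θ^(−n) for θ ≥ max(xᵢ), zero otherwise. Here max(xᵢ) = 9.62.
Posterior ∝ θ^(−2) · θ^(−7) = θ^(−9) on θ ≥ max(5.6, 9.62) = 9.62.
This density is strictly decreasing in θ, so the posterior mode lies at the lower boundary of the support.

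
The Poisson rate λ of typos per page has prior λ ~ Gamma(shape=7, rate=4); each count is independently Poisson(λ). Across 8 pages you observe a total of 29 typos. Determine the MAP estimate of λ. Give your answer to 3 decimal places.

Σxᵢ = 29, n = 8.
Posterior ∝ λ^6e^(−4λ) · λ^29e^(−8λ) = λ^35e^(−12λ), i.e. Gamma(shape=36, rate=12).
The mode of a Gamma(a, b) with a ≥ 1 (shape–rate) is (a−1)/b = 35/12 ≈ 2.917.

λ̂_MAP = 2.917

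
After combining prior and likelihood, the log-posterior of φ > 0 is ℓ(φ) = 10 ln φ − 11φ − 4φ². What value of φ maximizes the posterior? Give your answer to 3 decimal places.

ℓ'(φ) = 10/φ − 11 − 8φ. Setting this to zero and multiplying by φ: 8φ² + 11φ − 10 = 0.
φ = (−11 + √(11² + 4·8·10)) / (2·8) = (−11 + √441) / 16 = (−11 + 21)/16 = 5/8.
ℓ''(φ) = −10/φ² − 8 < 0, confirming a maximum.

φ̂_MAP = 0.625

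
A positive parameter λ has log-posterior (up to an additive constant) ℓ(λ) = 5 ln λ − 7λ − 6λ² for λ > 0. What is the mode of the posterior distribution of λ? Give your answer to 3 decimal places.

ℓ'(λ) = 5/λ − 7 − 12λ. Setting this to zero and multiplying by λ: 12λ² + 7λ − 5 = 0.
λ = (−7 + √(7² + 4·12·5)) / (2·12) = (−7 + √289) / 24 = (−7 + 17)/24 = 5/12.
ℓ''(λ) = −5/λ² − 12 < 0, confirming a maximum.

λ̂_MAP = 0.417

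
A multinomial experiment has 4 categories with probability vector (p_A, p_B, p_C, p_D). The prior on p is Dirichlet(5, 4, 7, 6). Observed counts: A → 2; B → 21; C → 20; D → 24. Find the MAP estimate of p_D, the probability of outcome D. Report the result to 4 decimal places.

The posterior is Dirichlet(αᵢ + nᵢ) = Dirichlet(7, 25, 27, 30).
For a Dirichlet(a₁,…,a_K) with all aᵢ > 1, the mode has j-th component (aⱼ − 1)/(Σaᵢ − K).
Here Σaᵢ = 89 and K = 4, so p_D = (30 − 1)/(89 − 4) = 29/85 ≈ 0.3412.

MAP estimate of p_D = 0.3412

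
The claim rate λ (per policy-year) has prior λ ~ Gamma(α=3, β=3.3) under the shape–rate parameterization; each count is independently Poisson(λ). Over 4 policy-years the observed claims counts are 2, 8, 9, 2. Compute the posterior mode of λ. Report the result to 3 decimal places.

λ̂_MAP = 3.151

Σxᵢ = 2+8+9+2 = 21, with n = 4.
Posterior ∝ λ^2e^(−3.3λ) · λ^21e^(−4λ) = λ^23e^(−7.3λ), i.e. Gamma(shape=24, rate=7.3).
The mode of a Gamma(a, b) with a ≥ 1 (shape–rate) is (a−1)/b = 23/7.3 ≈ 3.151.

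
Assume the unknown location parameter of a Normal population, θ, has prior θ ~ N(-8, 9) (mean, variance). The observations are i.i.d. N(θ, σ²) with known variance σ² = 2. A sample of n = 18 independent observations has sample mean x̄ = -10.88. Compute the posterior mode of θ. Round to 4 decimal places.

n = 18, x̄ = -10.88.
For a Normal prior and Normal likelihood with known variance, the posterior is Normal; its mode equals its mean, the precision-weighted average.
Prior precision 1/σ₀² = 1/9; data precision n/σ² = 18/2 = 9.
θ̂ = ((1/9)·(-8) + 9·(-10.88)) / (1/9 + 9) = (-22232/225)/(82/9) = -11116/1025 ≈ -10.8449.

θ̂_MAP = -10.8449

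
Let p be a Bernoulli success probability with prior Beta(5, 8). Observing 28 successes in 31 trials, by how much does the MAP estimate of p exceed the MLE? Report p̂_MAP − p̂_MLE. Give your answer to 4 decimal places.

Posterior is Beta(33, 11); MAP = (33−1)/(44−2) = 32/42 ≈ 0.76190.
MLE ignores the prior: p̂_MLE = k/n = 28/31 ≈ 0.90323.
Difference = 32/42 − 28/31 = -92/651 ≈ -0.1413.

MAP − MLE = -0.1413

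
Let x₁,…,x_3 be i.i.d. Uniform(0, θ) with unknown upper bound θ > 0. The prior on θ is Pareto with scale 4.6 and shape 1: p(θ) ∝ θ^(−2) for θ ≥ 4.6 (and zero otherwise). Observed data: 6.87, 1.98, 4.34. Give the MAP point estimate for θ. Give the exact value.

The Uniform(0, θ) likelihood is θ^(−n) for θ ≥ max(xᵢ), zero otherwise. Here max(xᵢ) = 6.87.
Posterior ∝ θ^(−2) · θ^(−3) = θ^(−5) on θ ≥ max(4.6, 6.87) = 6.87.
This density is strictly decreasing in θ, so the posterior mode lies at the lower boundary of the support.

θ̂_MAP = 6.87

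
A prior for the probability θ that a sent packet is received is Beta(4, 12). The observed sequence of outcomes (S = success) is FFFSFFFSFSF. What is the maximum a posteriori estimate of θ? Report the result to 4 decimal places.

θ̂_MAP = 0.2400

Prior: Beta(4, 12).
Data: 3 successes in 11 trials (from the sequence). The binomial likelihood contributes θ^3(1−θ)^8, so the posterior is Beta(4+3, 12+8) = Beta(7, 20).
For Beta(a, b) with a, b > 1 the mode is (a−1)/(a+b−2) = 6/25 ≈ 0.2400.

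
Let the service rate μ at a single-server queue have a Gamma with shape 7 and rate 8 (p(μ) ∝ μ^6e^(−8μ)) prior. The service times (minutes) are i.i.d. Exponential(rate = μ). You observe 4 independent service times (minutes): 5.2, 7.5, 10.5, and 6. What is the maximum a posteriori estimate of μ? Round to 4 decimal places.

μ̂_MAP = 0.2688

The Exponential(rate=μ) likelihood is ∝ μ^n e^(−μΣtᵢ). Here n = 4 and Σtᵢ = 5.2 + 7.5 + 10.5 + 6 = 29.2.
Posterior ∝ μ^6e^(−8μ) · μ^4e^(−29.2μ) = μ^10e^(−37.2μ), i.e. Gamma(11, 37.2).
Mode = (a−1)/b = 10/37.2 ≈ 0.2688.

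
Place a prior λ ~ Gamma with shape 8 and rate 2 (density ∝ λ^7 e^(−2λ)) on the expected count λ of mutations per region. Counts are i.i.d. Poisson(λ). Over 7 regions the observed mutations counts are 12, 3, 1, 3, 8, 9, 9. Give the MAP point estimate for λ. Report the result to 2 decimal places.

Σxᵢ = 12+3+1+3+8+9+9 = 45, with n = 7.
Posterior ∝ λ^7e^(−2λ) · λ^45e^(−7λ) = λ^52e^(−9λ), i.e. Gamma(shape=53, rate=9).
The mode of a Gamma(a, b) with a ≥ 1 (shape–rate) is (a−1)/b = 52/9 ≈ 5.78.

λ̂_MAP = 5.78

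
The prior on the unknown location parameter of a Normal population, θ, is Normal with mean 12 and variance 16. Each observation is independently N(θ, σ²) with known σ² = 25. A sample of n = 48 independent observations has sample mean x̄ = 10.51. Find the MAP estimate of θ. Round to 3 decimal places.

θ̂_MAP = 10.557

n = 48, x̄ = 10.51.
For a Normal prior and Normal likelihood with known variance, the posterior is Normal; its mode equals its mean, the precision-weighted average.
Prior precision 1/σ₀² = 1/16 = 0.0625; data precision n/σ² = 48/25 = 1.92.
θ̂ = (0.0625·12 + 1.92·10.51) / (0.0625 + 1.92) = 20.9292/1.9825 = 209292/19825 ≈ 10.557.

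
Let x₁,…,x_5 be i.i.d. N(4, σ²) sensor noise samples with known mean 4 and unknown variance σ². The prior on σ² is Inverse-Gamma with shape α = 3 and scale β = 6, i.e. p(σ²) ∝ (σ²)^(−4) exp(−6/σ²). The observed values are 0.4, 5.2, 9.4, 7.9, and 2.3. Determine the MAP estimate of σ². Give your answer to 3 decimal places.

σ̂²_MAP = 5.666

Sum of squared deviations about the known mean: SS = (0.4−4)² + (5.2−4)² + (9.4−4)² + (7.9−4)² + (2.3−4)² = 61.66.
The Normal likelihood contributes (σ²)^(−n/2) exp(−SS/(2σ²)), so the posterior is Inverse-Gamma(α + n/2, β + SS/2) = Inverse-Gamma(5.5, 36.83).
The mode of Inverse-Gamma(a, b) is b/(a+1) = 36.83/6.5 ≈ 5.666.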